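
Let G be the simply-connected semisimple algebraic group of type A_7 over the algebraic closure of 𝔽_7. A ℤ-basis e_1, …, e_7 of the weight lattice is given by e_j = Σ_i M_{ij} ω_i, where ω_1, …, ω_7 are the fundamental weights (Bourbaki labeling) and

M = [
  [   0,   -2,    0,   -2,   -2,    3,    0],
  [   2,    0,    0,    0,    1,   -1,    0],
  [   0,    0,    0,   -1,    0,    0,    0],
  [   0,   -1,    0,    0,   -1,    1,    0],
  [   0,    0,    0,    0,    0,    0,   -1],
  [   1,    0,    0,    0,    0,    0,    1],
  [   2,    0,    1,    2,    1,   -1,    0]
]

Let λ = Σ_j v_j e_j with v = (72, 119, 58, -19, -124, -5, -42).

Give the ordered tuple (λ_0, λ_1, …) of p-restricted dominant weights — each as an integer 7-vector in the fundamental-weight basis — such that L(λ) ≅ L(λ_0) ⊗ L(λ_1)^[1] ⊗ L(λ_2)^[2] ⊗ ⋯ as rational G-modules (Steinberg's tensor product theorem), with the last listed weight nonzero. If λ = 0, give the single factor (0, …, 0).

((5, 4, 5, 0, 0, 2, 3), (4, 3, 2, 0, 6, 4, 6))

ω-coordinates c = M·v, v = (72, 119, 58, -19, -124, -5, -42):
  c_1 = (0)·(72) + (-2)·(119) + (0)·(58) + (-2)·(-19) + (-2)·(-124) + (3)·(-5) + (0)·(-42) = 33
  c_2 = (2)·(72) + (0)·(119) + (0)·(58) + (0)·(-19) + (1)·(-124) + (-1)·(-5) + (0)·(-42) = 25
  c_3 = (0)·(72) + (0)·(119) + (0)·(58) + (-1)·(-19) + (0)·(-124) + (0)·(-5) + (0)·(-42) = 19
  c_4 = (0)·(72) + (-1)·(119) + (0)·(58) + (0)·(-19) + (-1)·(-124) + (1)·(-5) + (0)·(-42) = 0
  c_5 = (0)·(72) + (0)·(119) + (0)·(58) + (0)·(-19) + (0)·(-124) + (0)·(-5) + (-1)·(-42) = 42
  c_6 = (1)·(72) + (0)·(119) + (0)·(58) + (0)·(-19) + (0)·(-124) + (0)·(-5) + (1)·(-42) = 30
  c_7 = (2)·(72) + (0)·(119) + (1)·(58) + (2)·(-19) + (1)·(-124) + (-1)·(-5) + (0)·(-42) = 45
Base-7 expansion of each c_i:
  c_1 = 33 = 5·7^0 + 4·7^1
  c_2 = 25 = 4·7^0 + 3·7^1
  c_3 = 19 = 5·7^0 + 2·7^1
  c_4 = 0
  c_5 = 42 = 0·7^0 + 6·7^1
  c_6 = 30 = 2·7^0 + 4·7^1
  c_7 = 45 = 3·7^0 + 6·7^1
λ_0 = (5, 4, 5, 0, 0, 2, 3)
λ_1 = (4, 3, 2, 0, 6, 4, 6)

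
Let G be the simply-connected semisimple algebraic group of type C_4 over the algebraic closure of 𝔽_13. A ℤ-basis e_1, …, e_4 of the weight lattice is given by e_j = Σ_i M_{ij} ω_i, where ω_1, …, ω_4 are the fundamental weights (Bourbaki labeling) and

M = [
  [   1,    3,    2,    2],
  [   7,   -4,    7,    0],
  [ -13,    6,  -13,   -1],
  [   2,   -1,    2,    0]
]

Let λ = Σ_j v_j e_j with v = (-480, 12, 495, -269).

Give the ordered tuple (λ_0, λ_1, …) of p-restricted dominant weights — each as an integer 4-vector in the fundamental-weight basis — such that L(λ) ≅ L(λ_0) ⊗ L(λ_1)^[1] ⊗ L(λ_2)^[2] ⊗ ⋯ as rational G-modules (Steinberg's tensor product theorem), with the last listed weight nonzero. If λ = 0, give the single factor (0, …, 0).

((8, 5, 3, 5), (0, 4, 11, 1))

ω-coordinates c = M·v, v = (-480, 12, 495, -269):
  c_1 = (1)·(-480) + 3·12 + 2·495 + (2)·(-269) = 8
  c_2 = (7)·(-480) + (-4)·(12) + 7·495 + (0)·(-269) = 57
  c_3 = (-13)·(-480) + 6·12 + (-13)·(495) + (-1)·(-269) = 146
  c_4 = (2)·(-480) + (-1)·(12) + 2·495 + (0)·(-269) = 18
Base-13 expansion of each c_i:
  c_1 = 8 = 8·13^0
  c_2 = 57 = 5·13^0 + 4·13^1
  c_3 = 146 = 3·13^0 + 11·13^1
  c_4 = 18 = 5·13^0 + 1·13^1
Factor λ_0 = (8, 5, 3, 5)
Factor λ_1 = (0, 4, 11, 1)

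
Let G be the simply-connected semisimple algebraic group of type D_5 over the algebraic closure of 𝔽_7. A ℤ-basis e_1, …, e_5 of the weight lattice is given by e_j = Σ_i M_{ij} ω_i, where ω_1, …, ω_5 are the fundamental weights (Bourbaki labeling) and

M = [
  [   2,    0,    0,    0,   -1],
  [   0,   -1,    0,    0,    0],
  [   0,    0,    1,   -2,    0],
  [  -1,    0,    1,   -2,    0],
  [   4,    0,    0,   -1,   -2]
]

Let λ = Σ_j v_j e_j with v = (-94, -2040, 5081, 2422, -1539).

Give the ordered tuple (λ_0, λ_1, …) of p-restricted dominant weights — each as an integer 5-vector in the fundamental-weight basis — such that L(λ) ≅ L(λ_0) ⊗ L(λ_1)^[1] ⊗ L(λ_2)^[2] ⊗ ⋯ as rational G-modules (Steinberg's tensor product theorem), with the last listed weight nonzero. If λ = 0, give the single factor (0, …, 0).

((0, 3, 6, 2, 0), (4, 4, 5, 5, 5), (6, 6, 4, 6, 5), (3, 5, 0, 0, 0))

Converting to the ω-basis (c_i = row i of M dotted with v = (-94, -2040, 5081, 2422, -1539)):
  c_1 = 2*-94 + 0*-2040 + 0*5081 + 0*2422 + -1*-1539 = 1351
  c_2 = 0*-94 + -1*-2040 + 0*5081 + 0*2422 + 0*-1539 = 2040
  c_3 = 0*-94 + 0*-2040 + 1*5081 + -2*2422 + 0*-1539 = 237
  c_4 = -1*-94 + 0*-2040 + 1*5081 + -2*2422 + 0*-1539 = 331
  c_5 = 4*-94 + 0*-2040 + 0*5081 + -1*2422 + -2*-1539 = 280
Expand coordinatewise in base 7:
  c_1 = 1351 = 0·7^0 + 4·7^1 + 6·7^2 + 3·7^3
  c_2 = 2040 = 3·7^0 + 4·7^1 + 6·7^2 + 5·7^3
  c_3 = 237 = 6·7^0 + 5·7^1 + 4·7^2
  c_4 = 331 = 2·7^0 + 5·7^1 + 6·7^2
  c_5 = 280 = 0·7^0 + 5·7^1 + 5·7^2
λ_0 = (0, 3, 6, 2, 0)
λ_1 = (4, 4, 5, 5, 5)
λ_2 = (6, 6, 4, 6, 5)
λ_3 = (3, 5, 0, 0, 0)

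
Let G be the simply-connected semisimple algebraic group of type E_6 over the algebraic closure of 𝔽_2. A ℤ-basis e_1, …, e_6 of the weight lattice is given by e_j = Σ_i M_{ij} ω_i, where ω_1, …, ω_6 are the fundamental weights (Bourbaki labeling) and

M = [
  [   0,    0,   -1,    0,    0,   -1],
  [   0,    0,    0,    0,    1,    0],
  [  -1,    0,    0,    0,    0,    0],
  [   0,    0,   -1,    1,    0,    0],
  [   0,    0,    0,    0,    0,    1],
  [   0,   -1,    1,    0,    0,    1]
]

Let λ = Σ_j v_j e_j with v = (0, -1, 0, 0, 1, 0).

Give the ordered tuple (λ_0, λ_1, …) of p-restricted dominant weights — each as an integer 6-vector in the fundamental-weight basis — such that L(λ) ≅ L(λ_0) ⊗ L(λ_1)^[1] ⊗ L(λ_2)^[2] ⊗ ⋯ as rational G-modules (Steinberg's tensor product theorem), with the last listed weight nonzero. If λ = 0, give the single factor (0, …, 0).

Change of basis e → ω: c = M·v where v = (0, -1, 0, 0, 1, 0):
  c_1 = 0·0 + (0)·(-1) + (-1)·(0) + 0·0 + 0·1 + (-1)·(0) = 0
  c_2 = 0·0 + (0)·(-1) + 0·0 + 0·0 + 1·1 + 0·0 = 1
  c_3 = (-1)·(0) + (0)·(-1) + 0·0 + 0·0 + 0·1 + 0·0 = 0
  c_4 = 0·0 + (0)·(-1) + (-1)·(0) + 1·0 + 0·1 + 0·0 = 0
  c_5 = 0·0 + (0)·(-1) + 0·0 + 0·0 + 0·1 + 1·0 = 0
  c_6 = 0·0 + (-1)·(-1) + 1·0 + 0·0 + 0·1 + 1·0 = 1
p = 2; digits c_i = Σ_j d_{ij}·2^j, 0 ≤ d_{ij} < 2:
  c_1 = 0
  c_2 = 1 = 1·2^0
  c_3 = 0
  c_4 = 0
  c_5 = 0
  c_6 = 1 = 1·2^0
p-restricted factor λ_0 = (0, 1, 0, 0, 0, 1)

((0, 1, 0, 0, 0, 1),)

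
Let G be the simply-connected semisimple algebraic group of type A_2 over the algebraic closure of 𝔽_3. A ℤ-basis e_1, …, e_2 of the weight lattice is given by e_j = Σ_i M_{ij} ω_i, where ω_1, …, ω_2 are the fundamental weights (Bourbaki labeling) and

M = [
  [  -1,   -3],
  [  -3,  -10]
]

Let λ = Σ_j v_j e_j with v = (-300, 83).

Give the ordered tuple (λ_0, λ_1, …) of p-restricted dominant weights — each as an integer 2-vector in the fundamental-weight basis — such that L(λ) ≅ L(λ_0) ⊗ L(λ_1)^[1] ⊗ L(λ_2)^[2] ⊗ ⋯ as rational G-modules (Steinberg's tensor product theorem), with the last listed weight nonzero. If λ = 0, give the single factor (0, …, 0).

((0, 1), (2, 2), (2, 1), (1, 2))

Converting to the ω-basis (c_i = row i of M dotted with v = (-300, 83)):
  c_1 = (-1)·(-300) + (-3)·(83) = 51
  c_2 = (-3)·(-300) + (-10)·(83) = 70
Expand coordinatewise in base 3:
  c_1 = 51 = 0·3^0 + 2·3^1 + 2·3^2 + 1·3^3
  c_2 = 70 = 1·3^0 + 2·3^1 + 1·3^2 + 2·3^3
λ_0 = (0, 1)
λ_1 = (2, 2)
λ_2 = (2, 1)
λ_3 = (1, 2)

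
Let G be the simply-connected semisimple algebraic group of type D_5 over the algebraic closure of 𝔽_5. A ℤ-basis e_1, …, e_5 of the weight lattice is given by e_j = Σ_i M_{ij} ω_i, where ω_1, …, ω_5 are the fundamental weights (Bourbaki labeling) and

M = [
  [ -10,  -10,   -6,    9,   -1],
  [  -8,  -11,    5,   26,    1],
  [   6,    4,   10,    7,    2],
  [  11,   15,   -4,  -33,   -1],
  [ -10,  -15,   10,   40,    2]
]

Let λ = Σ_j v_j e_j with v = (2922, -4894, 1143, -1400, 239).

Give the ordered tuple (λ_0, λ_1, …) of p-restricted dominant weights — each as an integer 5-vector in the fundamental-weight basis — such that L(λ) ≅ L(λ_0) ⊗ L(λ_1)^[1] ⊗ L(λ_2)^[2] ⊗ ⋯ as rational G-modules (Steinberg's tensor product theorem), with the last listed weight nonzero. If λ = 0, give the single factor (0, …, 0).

Change of basis e → ω: c = M·v where v = (2922, -4894, 1143, -1400, 239):
  c_1 = (-10)·(2922) + (-10)·(-4894) + (-6)·(1143) + (9)·(-1400) + (-1)·(239) = 23
  c_2 = (-8)·(2922) + (-11)·(-4894) + 5·1143 + (26)·(-1400) + 1·239 = 12
  c_3 = 6·2922 + (4)·(-4894) + 10·1143 + (7)·(-1400) + 2·239 = 64
  c_4 = 11·2922 + (15)·(-4894) + (-4)·(1143) + (-33)·(-1400) + (-1)·(239) = 121
  c_5 = (-10)·(2922) + (-15)·(-4894) + 10·1143 + (40)·(-1400) + 2·239 = 98
Base-5 expansion of each c_i:
  c_1 = 23 = 3·5^0 + 4·5^1
  c_2 = 12 = 2·5^0 + 2·5^1
  c_3 = 64 = 4·5^0 + 2·5^1 + 2·5^2
  c_4 = 121 = 1·5^0 + 4·5^1 + 4·5^2
  c_5 = 98 = 3·5^0 + 4·5^1 + 3·5^2
p-restricted factor λ_0 = (3, 2, 4, 1, 3)
p-restricted factor λ_1 = (4, 2, 2, 4, 4)
p-restricted factor λ_2 = (0, 0, 2, 4, 3)

((3, 2, 4, 1, 3), (4, 2, 2, 4, 4), (0, 0, 2, 4, 3))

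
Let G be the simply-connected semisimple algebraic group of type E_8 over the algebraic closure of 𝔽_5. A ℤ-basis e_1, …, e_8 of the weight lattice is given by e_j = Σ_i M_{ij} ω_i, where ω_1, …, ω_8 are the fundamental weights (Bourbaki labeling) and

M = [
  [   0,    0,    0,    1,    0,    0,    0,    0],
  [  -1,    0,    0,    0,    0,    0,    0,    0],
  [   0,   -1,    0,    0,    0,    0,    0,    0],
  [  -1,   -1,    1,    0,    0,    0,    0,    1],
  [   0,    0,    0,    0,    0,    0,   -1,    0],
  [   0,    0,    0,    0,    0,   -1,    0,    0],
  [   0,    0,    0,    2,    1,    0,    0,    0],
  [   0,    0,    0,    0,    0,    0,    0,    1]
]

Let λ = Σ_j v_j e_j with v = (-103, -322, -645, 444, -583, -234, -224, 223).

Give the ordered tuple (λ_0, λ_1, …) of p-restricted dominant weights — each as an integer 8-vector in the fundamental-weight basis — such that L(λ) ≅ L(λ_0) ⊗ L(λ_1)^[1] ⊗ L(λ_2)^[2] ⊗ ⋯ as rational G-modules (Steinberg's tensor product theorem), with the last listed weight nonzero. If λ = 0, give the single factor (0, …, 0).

((4, 3, 2, 3, 4, 4, 0, 3), (3, 0, 4, 0, 4, 1, 1, 4), (2, 4, 2, 0, 3, 4, 2, 3), (3, 0, 2, 0, 1, 1, 2, 1))

Compute c_i = Σ_j M_{ij} v_j with v = (-103, -322, -645, 444, -583, -234, -224, 223):
  c_1 = (0)·(-103) + (0)·(-322) + (0)·(-645) + (1)·(444) + (0)·(-583) + (0)·(-234) + (0)·(-224) + (0)·(223) = 444
  c_2 = (-1)·(-103) + (0)·(-322) + (0)·(-645) + (0)·(444) + (0)·(-583) + (0)·(-234) + (0)·(-224) + (0)·(223) = 103
  c_3 = (0)·(-103) + (-1)·(-322) + (0)·(-645) + (0)·(444) + (0)·(-583) + (0)·(-234) + (0)·(-224) + (0)·(223) = 322
  c_4 = (-1)·(-103) + (-1)·(-322) + (1)·(-645) + (0)·(444) + (0)·(-583) + (0)·(-234) + (0)·(-224) + (1)·(223) = 3
  c_5 = (0)·(-103) + (0)·(-322) + (0)·(-645) + (0)·(444) + (0)·(-583) + (0)·(-234) + (-1)·(-224) + (0)·(223) = 224
  c_6 = (0)·(-103) + (0)·(-322) + (0)·(-645) + (0)·(444) + (0)·(-583) + (-1)·(-234) + (0)·(-224) + (0)·(223) = 234
  c_7 = (0)·(-103) + (0)·(-322) + (0)·(-645) + (2)·(444) + (1)·(-583) + (0)·(-234) + (0)·(-224) + (0)·(223) = 305
  c_8 = (0)·(-103) + (0)·(-322) + (0)·(-645) + (0)·(444) + (0)·(-583) + (0)·(-234) + (0)·(-224) + (1)·(223) = 223
Base-5 expansion of each c_i:
  c_1 = 444 = 4·5^0 + 3·5^1 + 2·5^2 + 3·5^3
  c_2 = 103 = 3·5^0 + 0·5^1 + 4·5^2
  c_3 = 322 = 2·5^0 + 4·5^1 + 2·5^2 + 2·5^3
  c_4 = 3 = 3·5^0
  c_5 = 224 = 4·5^0 + 4·5^1 + 3·5^2 + 1·5^3
  c_6 = 234 = 4·5^0 + 1·5^1 + 4·5^2 + 1·5^3
  c_7 = 305 = 0·5^0 + 1·5^1 + 2·5^2 + 2·5^3
  c_8 = 223 = 3·5^0 + 4·5^1 + 3·5^2 + 1·5^3
λ_0 = (4, 3, 2, 3, 4, 4, 0, 3)
λ_1 = (3, 0, 4, 0, 4, 1, 1, 4)
λ_2 = (2, 4, 2, 0, 3, 4, 2, 3)
λ_3 = (3, 0, 2, 0, 1, 1, 2, 1)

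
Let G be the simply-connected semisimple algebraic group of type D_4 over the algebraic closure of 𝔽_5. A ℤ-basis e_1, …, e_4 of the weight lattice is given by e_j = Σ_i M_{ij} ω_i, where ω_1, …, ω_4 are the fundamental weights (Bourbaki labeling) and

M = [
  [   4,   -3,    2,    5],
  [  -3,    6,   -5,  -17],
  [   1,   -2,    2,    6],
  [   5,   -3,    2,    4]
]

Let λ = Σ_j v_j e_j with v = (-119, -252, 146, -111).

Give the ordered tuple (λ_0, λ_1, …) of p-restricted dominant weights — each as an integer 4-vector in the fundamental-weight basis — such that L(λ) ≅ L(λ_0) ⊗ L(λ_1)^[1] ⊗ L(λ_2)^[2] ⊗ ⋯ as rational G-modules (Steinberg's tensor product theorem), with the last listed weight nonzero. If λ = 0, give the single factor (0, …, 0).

((2, 2, 1, 4), (3, 0, 2, 1))

Converting to the ω-basis (c_i = row i of M dotted with v = (-119, -252, 146, -111)):
  c_1 = (4)·(-119) + (-3)·(-252) + 2·146 + (5)·(-111) = 17
  c_2 = (-3)·(-119) + (6)·(-252) + (-5)·(146) + (-17)·(-111) = 2
  c_3 = (1)·(-119) + (-2)·(-252) + 2·146 + (6)·(-111) = 11
  c_4 = (5)·(-119) + (-3)·(-252) + 2·146 + (4)·(-111) = 9
Writing each c_i in base p = 5:
  c_1 = 17 = 2·5^0 + 3·5^1
  c_2 = 2 = 2·5^0
  c_3 = 11 = 1·5^0 + 2·5^1
  c_4 = 9 = 4·5^0 + 1·5^1
p-restricted factor λ_0 = (2, 2, 1, 4)
p-restricted factor λ_1 = (3, 0, 2, 1)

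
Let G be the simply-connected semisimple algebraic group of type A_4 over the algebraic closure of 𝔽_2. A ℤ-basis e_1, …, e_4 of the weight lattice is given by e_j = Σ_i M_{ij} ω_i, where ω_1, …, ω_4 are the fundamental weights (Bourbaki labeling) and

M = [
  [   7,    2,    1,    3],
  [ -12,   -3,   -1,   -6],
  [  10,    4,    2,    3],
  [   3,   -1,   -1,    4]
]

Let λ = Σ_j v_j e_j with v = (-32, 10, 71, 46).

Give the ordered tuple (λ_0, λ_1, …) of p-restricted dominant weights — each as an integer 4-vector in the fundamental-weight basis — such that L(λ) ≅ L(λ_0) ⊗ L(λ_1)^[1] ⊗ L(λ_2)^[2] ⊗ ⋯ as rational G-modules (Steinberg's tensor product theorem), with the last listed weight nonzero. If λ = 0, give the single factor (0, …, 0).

((1, 1, 0, 1), (0, 1, 0, 1), (1, 1, 0, 1))

Compute c_i = Σ_j M_{ij} v_j with v = (-32, 10, 71, 46):
  c_1 = (7)·(-32) + (2)·(10) + (1)·(71) + (3)·(46) = 5
  c_2 = (-12)·(-32) + (-3)·(10) + (-1)·(71) + (-6)·(46) = 7
  c_3 = (10)·(-32) + (4)·(10) + (2)·(71) + (3)·(46) = 0
  c_4 = (3)·(-32) + (-1)·(10) + (-1)·(71) + (4)·(46) = 7
Writing each c_i in base p = 2:
  c_1 = 5 = 1·2^0 + 0·2^1 + 1·2^2
  c_2 = 7 = 1·2^0 + 1·2^1 + 1·2^2
  c_3 = 0
  c_4 = 7 = 1·2^0 + 1·2^1 + 1·2^2
Factor λ_0 = (1, 1, 0, 1)
Factor λ_1 = (0, 1, 0, 1)
Factor λ_2 = (1, 1, 0, 1)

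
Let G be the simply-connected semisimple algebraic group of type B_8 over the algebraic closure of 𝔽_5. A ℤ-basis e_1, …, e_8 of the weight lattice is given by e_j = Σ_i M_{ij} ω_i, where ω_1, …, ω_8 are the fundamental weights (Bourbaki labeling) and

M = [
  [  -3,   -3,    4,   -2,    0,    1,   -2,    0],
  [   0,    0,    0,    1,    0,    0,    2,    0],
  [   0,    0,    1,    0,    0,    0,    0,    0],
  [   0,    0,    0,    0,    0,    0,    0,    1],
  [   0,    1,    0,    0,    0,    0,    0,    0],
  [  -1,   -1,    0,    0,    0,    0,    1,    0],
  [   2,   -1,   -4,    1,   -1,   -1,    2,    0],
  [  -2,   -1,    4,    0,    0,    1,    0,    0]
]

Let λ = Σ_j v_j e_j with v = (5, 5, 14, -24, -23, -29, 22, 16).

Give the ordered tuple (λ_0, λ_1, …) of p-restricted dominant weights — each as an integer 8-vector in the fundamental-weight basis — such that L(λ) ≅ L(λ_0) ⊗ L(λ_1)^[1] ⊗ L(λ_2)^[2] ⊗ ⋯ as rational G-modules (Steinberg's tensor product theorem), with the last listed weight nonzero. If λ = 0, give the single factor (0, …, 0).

Compute c_i = Σ_j M_{ij} v_j with v = (5, 5, 14, -24, -23, -29, 22, 16):
  c_1 = (-3)·(5) + (-3)·(5) + 4·14 + (-2)·(-24) + (0)·(-23) + (1)·(-29) + (-2)·(22) + 0·16 = 1
  c_2 = 0·5 + 0·5 + 0·14 + (1)·(-24) + (0)·(-23) + (0)·(-29) + 2·22 + 0·16 = 20
  c_3 = 0·5 + 0·5 + 1·14 + (0)·(-24) + (0)·(-23) + (0)·(-29) + 0·22 + 0·16 = 14
  c_4 = 0·5 + 0·5 + 0·14 + (0)·(-24) + (0)·(-23) + (0)·(-29) + 0·22 + 1·16 = 16
  c_5 = 0·5 + 1·5 + 0·14 + (0)·(-24) + (0)·(-23) + (0)·(-29) + 0·22 + 0·16 = 5
  c_6 = (-1)·(5) + (-1)·(5) + 0·14 + (0)·(-24) + (0)·(-23) + (0)·(-29) + 1·22 + 0·16 = 12
  c_7 = 2·5 + (-1)·(5) + (-4)·(14) + (1)·(-24) + (-1)·(-23) + (-1)·(-29) + 2·22 + 0·16 = 21
  c_8 = (-2)·(5) + (-1)·(5) + 4·14 + (0)·(-24) + (0)·(-23) + (1)·(-29) + 0·22 + 0·16 = 12
Expand coordinatewise in base 5:
  c_1 = 1 = 1·5^0
  c_2 = 20 = 0·5^0 + 4·5^1
  c_3 = 14 = 4·5^0 + 2·5^1
  c_4 = 16 = 1·5^0 + 3·5^1
  c_5 = 5 = 0·5^0 + 1·5^1
  c_6 = 12 = 2·5^0 + 2·5^1
  c_7 = 21 = 1·5^0 + 4·5^1
  c_8 = 12 = 2·5^0 + 2·5^1
λ_0 = (1, 0, 4, 1, 0, 2, 1, 2)
λ_1 = (0, 4, 2, 3, 1, 2, 4, 2)

((1, 0, 4, 1, 0, 2, 1, 2), (0, 4, 2, 3, 1, 2, 4, 2))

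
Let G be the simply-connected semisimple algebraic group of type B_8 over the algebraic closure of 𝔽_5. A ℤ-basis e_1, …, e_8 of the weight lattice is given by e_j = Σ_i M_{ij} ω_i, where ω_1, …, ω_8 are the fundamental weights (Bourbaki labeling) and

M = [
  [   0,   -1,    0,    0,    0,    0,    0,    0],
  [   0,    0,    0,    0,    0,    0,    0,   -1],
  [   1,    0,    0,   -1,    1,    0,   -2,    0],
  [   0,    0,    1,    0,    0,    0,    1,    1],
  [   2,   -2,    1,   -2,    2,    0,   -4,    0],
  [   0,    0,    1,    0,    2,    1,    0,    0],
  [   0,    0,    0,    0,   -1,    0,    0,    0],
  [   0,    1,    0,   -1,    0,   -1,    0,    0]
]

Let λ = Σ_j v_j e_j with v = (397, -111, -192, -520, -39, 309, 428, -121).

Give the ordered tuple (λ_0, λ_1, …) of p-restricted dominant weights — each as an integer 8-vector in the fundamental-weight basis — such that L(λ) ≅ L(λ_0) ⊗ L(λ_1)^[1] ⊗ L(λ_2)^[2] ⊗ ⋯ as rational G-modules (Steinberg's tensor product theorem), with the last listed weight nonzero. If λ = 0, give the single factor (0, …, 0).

In the fundamental-weight basis, λ has coordinates c = M·v (v = (397, -111, -192, -520, -39, 309, 428, -121)):
  c_1 = (0)·(397) + (-1)·(-111) + (0)·(-192) + (0)·(-520) + (0)·(-39) + (0)·(309) + (0)·(428) + (0)·(-121) = 111
  c_2 = (0)·(397) + (0)·(-111) + (0)·(-192) + (0)·(-520) + (0)·(-39) + (0)·(309) + (0)·(428) + (-1)·(-121) = 121
  c_3 = (1)·(397) + (0)·(-111) + (0)·(-192) + (-1)·(-520) + (1)·(-39) + (0)·(309) + (-2)·(428) + (0)·(-121) = 22
  c_4 = (0)·(397) + (0)·(-111) + (1)·(-192) + (0)·(-520) + (0)·(-39) + (0)·(309) + (1)·(428) + (1)·(-121) = 115
  c_5 = (2)·(397) + (-2)·(-111) + (1)·(-192) + (-2)·(-520) + (2)·(-39) + (0)·(309) + (-4)·(428) + (0)·(-121) = 74
  c_6 = (0)·(397) + (0)·(-111) + (1)·(-192) + (0)·(-520) + (2)·(-39) + (1)·(309) + (0)·(428) + (0)·(-121) = 39
  c_7 = (0)·(397) + (0)·(-111) + (0)·(-192) + (0)·(-520) + (-1)·(-39) + (0)·(309) + (0)·(428) + (0)·(-121) = 39
  c_8 = (0)·(397) + (1)·(-111) + (0)·(-192) + (-1)·(-520) + (0)·(-39) + (-1)·(309) + (0)·(428) + (0)·(-121) = 100
Expand coordinatewise in base 5:
  c_1 = 111 = 1·5^0 + 2·5^1 + 4·5^2
  c_2 = 121 = 1·5^0 + 4·5^1 + 4·5^2
  c_3 = 22 = 2·5^0 + 4·5^1
  c_4 = 115 = 0·5^0 + 3·5^1 + 4·5^2
  c_5 = 74 = 4·5^0 + 4·5^1 + 2·5^2
  c_6 = 39 = 4·5^0 + 2·5^1 + 1·5^2
  c_7 = 39 = 4·5^0 + 2·5^1 + 1·5^2
  c_8 = 100 = 0·5^0 + 0·5^1 + 4·5^2
λ_0 = (1, 1, 2, 0, 4, 4, 4, 0)
λ_1 = (2, 4, 4, 3, 4, 2, 2, 0)
λ_2 = (4, 4, 0, 4, 2, 1, 1, 4)

((1, 1, 2, 0, 4, 4, 4, 0), (2, 4, 4, 3, 4, 2, 2, 0), (4, 4, 0, 4, 2, 1, 1, 4))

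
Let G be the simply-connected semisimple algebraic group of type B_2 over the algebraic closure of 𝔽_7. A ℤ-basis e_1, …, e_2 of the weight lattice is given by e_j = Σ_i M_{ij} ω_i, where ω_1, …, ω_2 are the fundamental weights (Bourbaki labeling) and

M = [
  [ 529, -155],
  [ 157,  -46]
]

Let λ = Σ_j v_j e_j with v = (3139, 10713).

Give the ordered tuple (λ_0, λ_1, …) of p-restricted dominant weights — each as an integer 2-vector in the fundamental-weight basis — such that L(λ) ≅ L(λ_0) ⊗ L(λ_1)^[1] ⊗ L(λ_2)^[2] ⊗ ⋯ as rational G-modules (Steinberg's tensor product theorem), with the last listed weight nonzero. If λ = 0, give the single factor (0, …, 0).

((2, 4), (2, 3))

Change of basis e → ω: c = M·v where v = (3139, 10713):
  c_1 = (529)·(3139) + (-155)·(10713) = 16
  c_2 = (157)·(3139) + (-46)·(10713) = 25
Expand coordinatewise in base 7:
  c_1 = 16 = 2·7^0 + 2·7^1
  c_2 = 25 = 4·7^0 + 3·7^1
λ_0 = (2, 4)
λ_1 = (2, 3)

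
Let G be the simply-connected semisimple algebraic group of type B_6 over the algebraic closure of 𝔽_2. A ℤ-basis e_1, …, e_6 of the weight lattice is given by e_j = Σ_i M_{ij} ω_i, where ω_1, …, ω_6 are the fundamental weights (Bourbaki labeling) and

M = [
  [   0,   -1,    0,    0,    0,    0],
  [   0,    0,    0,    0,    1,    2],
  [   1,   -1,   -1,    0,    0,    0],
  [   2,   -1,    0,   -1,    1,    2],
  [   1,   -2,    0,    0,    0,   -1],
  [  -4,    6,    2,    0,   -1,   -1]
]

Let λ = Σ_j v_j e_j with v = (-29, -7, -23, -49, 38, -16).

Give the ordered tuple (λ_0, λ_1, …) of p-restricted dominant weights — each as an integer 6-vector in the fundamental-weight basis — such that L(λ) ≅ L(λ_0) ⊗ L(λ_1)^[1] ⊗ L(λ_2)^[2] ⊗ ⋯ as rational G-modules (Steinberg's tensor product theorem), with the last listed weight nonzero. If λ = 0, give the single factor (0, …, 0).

In the fundamental-weight basis, λ has coordinates c = M·v (v = (-29, -7, -23, -49, 38, -16)):
  c_1 = (0)·(-29) + (-1)·(-7) + (0)·(-23) + (0)·(-49) + (0)·(38) + (0)·(-16) = 7
  c_2 = (0)·(-29) + (0)·(-7) + (0)·(-23) + (0)·(-49) + (1)·(38) + (2)·(-16) = 6
  c_3 = (1)·(-29) + (-1)·(-7) + (-1)·(-23) + (0)·(-49) + (0)·(38) + (0)·(-16) = 1
  c_4 = (2)·(-29) + (-1)·(-7) + (0)·(-23) + (-1)·(-49) + (1)·(38) + (2)·(-16) = 4
  c_5 = (1)·(-29) + (-2)·(-7) + (0)·(-23) + (0)·(-49) + (0)·(38) + (-1)·(-16) = 1
  c_6 = (-4)·(-29) + (6)·(-7) + (2)·(-23) + (0)·(-49) + (-1)·(38) + (-1)·(-16) = 6
Expand coordinatewise in base 2:
  c_1 = 7 = 1·2^0 + 1·2^1 + 1·2^2
  c_2 = 6 = 0·2^0 + 1·2^1 + 1·2^2
  c_3 = 1 = 1·2^0
  c_4 = 4 = 0·2^0 + 0·2^1 + 1·2^2
  c_5 = 1 = 1·2^0
  c_6 = 6 = 0·2^0 + 1·2^1 + 1·2^2
Factor λ_0 = (1, 0, 1, 0, 1, 0)
Factor λ_1 = (1, 1, 0, 0, 0, 1)
Factor λ_2 = (1, 1, 0, 1, 0, 1)

((1, 0, 1, 0, 1, 0), (1, 1, 0, 0, 0, 1), (1, 1, 0, 1, 0, 1))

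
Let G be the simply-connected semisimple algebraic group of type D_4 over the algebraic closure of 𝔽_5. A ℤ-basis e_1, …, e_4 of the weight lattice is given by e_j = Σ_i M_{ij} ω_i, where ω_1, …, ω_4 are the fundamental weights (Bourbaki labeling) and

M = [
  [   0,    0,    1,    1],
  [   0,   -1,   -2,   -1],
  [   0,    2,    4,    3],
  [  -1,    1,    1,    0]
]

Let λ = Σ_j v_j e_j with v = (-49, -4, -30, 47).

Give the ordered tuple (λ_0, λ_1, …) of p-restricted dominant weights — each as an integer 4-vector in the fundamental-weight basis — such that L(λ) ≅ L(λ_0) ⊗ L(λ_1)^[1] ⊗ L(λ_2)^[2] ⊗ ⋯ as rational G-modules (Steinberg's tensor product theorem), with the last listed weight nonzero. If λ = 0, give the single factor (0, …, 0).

((2, 2, 3, 0), (3, 3, 2, 3))

In the fundamental-weight basis, λ has coordinates c = M·v (v = (-49, -4, -30, 47)):
  c_1 = 0*-49 + 0*-4 + 1*-30 + 1*47 = 17
  c_2 = 0*-49 + -1*-4 + -2*-30 + -1*47 = 17
  c_3 = 0*-49 + 2*-4 + 4*-30 + 3*47 = 13
  c_4 = -1*-49 + 1*-4 + 1*-30 + 0*47 = 15
Writing each c_i in base p = 5:
  c_1 = 17 = 2·5^0 + 3·5^1
  c_2 = 17 = 2·5^0 + 3·5^1
  c_3 = 13 = 3·5^0 + 2·5^1
  c_4 = 15 = 0·5^0 + 3·5^1
p-restricted factor λ_0 = (2, 2, 3, 0)
p-restricted factor λ_1 = (3, 3, 2, 3)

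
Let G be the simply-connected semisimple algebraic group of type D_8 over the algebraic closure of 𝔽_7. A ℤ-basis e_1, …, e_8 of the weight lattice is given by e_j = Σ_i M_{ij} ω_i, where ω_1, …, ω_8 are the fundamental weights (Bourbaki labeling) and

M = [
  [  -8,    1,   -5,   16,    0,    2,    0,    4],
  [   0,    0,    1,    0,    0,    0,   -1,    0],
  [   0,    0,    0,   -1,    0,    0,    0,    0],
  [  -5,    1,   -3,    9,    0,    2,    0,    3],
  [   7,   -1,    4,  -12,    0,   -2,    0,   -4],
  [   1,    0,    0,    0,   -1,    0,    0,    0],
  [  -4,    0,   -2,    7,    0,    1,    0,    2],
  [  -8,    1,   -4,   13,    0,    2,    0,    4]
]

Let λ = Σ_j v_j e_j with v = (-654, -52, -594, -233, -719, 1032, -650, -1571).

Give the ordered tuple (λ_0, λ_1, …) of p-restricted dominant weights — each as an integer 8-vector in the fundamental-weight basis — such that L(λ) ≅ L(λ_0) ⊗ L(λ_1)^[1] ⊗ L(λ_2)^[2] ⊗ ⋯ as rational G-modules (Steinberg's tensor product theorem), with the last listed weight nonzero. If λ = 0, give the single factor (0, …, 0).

Change of basis e → ω: c = M·v where v = (-654, -52, -594, -233, -719, 1032, -650, -1571):
  c_1 = (-8)·(-654) + (1)·(-52) + (-5)·(-594) + (16)·(-233) + (0)·(-719) + 2·1032 + (0)·(-650) + (4)·(-1571) = 202
  c_2 = (0)·(-654) + (0)·(-52) + (1)·(-594) + (0)·(-233) + (0)·(-719) + 0·1032 + (-1)·(-650) + (0)·(-1571) = 56
  c_3 = (0)·(-654) + (0)·(-52) + (0)·(-594) + (-1)·(-233) + (0)·(-719) + 0·1032 + (0)·(-650) + (0)·(-1571) = 233
  c_4 = (-5)·(-654) + (1)·(-52) + (-3)·(-594) + (9)·(-233) + (0)·(-719) + 2·1032 + (0)·(-650) + (3)·(-1571) = 254
  c_5 = (7)·(-654) + (-1)·(-52) + (4)·(-594) + (-12)·(-233) + (0)·(-719) + (-2)·(1032) + (0)·(-650) + (-4)·(-1571) = 114
  c_6 = (1)·(-654) + (0)·(-52) + (0)·(-594) + (0)·(-233) + (-1)·(-719) + 0·1032 + (0)·(-650) + (0)·(-1571) = 65
  c_7 = (-4)·(-654) + (0)·(-52) + (-2)·(-594) + (7)·(-233) + (0)·(-719) + 1·1032 + (0)·(-650) + (2)·(-1571) = 63
  c_8 = (-8)·(-654) + (1)·(-52) + (-4)·(-594) + (13)·(-233) + (0)·(-719) + 2·1032 + (0)·(-650) + (4)·(-1571) = 307
Writing each c_i in base p = 7:
  c_1 = 202 = 6·7^0 + 0·7^1 + 4·7^2
  c_2 = 56 = 0·7^0 + 1·7^1 + 1·7^2
  c_3 = 233 = 2·7^0 + 5·7^1 + 4·7^2
  c_4 = 254 = 2·7^0 + 1·7^1 + 5·7^2
  c_5 = 114 = 2·7^0 + 2·7^1 + 2·7^2
  c_6 = 65 = 2·7^0 + 2·7^1 + 1·7^2
  c_7 = 63 = 0·7^0 + 2·7^1 + 1·7^2
  c_8 = 307 = 6·7^0 + 1·7^1 + 6·7^2
p-restricted factor λ_0 = (6, 0, 2, 2, 2, 2, 0, 6)
p-restricted factor λ_1 = (0, 1, 5, 1, 2, 2, 2, 1)
p-restricted factor λ_2 = (4, 1, 4, 5, 2, 1, 1, 6)

((6, 0, 2, 2, 2, 2, 0, 6), (0, 1, 5, 1, 2, 2, 2, 1), (4, 1, 4, 5, 2, 1, 1, 6))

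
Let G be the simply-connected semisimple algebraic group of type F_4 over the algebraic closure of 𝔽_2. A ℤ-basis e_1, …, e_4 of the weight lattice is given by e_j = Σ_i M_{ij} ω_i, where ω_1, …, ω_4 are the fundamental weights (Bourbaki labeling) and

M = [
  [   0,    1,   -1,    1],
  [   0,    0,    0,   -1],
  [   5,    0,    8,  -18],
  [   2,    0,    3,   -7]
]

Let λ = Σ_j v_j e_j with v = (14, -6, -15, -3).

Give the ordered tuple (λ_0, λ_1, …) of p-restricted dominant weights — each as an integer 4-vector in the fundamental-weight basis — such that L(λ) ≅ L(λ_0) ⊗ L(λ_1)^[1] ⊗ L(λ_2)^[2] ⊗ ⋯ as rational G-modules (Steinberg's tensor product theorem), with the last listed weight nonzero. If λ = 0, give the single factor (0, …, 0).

Compute c_i = Σ_j M_{ij} v_j with v = (14, -6, -15, -3):
  c_1 = 0·14 + (1)·(-6) + (-1)·(-15) + (1)·(-3) = 6
  c_2 = 0·14 + (0)·(-6) + (0)·(-15) + (-1)·(-3) = 3
  c_3 = 5·14 + (0)·(-6) + (8)·(-15) + (-18)·(-3) = 4
  c_4 = 2·14 + (0)·(-6) + (3)·(-15) + (-7)·(-3) = 4
Writing each c_i in base p = 2:
  c_1 = 6 = 0·2^0 + 1·2^1 + 1·2^2
  c_2 = 3 = 1·2^0 + 1·2^1
  c_3 = 4 = 0·2^0 + 0·2^1 + 1·2^2
  c_4 = 4 = 0·2^0 + 0·2^1 + 1·2^2
p-restricted factor λ_0 = (0, 1, 0, 0)
p-restricted factor λ_1 = (1, 1, 0, 0)
p-restricted factor λ_2 = (1, 0, 1, 1)

((0, 1, 0, 0), (1, 1, 0, 0), (1, 0, 1, 1))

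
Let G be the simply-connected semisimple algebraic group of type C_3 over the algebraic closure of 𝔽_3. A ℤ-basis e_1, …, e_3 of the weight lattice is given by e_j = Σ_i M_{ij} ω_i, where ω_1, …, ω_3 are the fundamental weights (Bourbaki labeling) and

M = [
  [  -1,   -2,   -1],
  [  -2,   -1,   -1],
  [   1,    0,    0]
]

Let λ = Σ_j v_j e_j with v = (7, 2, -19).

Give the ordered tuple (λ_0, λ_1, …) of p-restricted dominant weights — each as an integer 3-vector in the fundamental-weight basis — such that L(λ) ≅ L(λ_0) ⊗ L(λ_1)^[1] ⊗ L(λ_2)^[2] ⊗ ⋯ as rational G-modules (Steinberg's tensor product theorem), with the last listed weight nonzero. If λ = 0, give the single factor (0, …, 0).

In the fundamental-weight basis, λ has coordinates c = M·v (v = (7, 2, -19)):
  c_1 = (-1)·(7) + (-2)·(2) + (-1)·(-19) = 8
  c_2 = (-2)·(7) + (-1)·(2) + (-1)·(-19) = 3
  c_3 = (1)·(7) + (0)·(2) + (0)·(-19) = 7
Writing each c_i in base p = 3:
  c_1 = 8 = 2·3^0 + 2·3^1
  c_2 = 3 = 0·3^0 + 1·3^1
  c_3 = 7 = 1·3^0 + 2·3^1
p-restricted factor λ_0 = (2, 0, 1)
p-restricted factor λ_1 = (2, 1, 2)

((2, 0, 1), (2, 1, 2))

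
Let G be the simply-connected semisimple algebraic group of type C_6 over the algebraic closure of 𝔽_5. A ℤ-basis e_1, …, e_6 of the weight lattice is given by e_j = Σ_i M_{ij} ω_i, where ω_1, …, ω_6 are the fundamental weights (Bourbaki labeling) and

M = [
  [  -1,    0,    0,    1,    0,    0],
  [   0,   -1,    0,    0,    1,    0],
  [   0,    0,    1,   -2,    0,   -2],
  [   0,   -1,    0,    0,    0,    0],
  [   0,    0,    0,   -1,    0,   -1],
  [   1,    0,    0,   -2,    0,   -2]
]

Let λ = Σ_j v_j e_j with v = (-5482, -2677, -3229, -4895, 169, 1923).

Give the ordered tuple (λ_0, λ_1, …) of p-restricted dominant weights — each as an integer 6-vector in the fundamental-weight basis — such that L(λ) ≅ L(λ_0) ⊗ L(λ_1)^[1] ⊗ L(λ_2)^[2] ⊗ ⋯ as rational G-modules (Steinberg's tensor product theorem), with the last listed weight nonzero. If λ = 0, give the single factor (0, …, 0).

Compute c_i = Σ_j M_{ij} v_j with v = (-5482, -2677, -3229, -4895, 169, 1923):
  c_1 = -1*-5482 + 0*-2677 + 0*-3229 + 1*-4895 + 0*169 + 0*1923 = 587
  c_2 = 0*-5482 + -1*-2677 + 0*-3229 + 0*-4895 + 1*169 + 0*1923 = 2846
  c_3 = 0*-5482 + 0*-2677 + 1*-3229 + -2*-4895 + 0*169 + -2*1923 = 2715
  c_4 = 0*-5482 + -1*-2677 + 0*-3229 + 0*-4895 + 0*169 + 0*1923 = 2677
  c_5 = 0*-5482 + 0*-2677 + 0*-3229 + -1*-4895 + 0*169 + -1*1923 = 2972
  c_6 = 1*-5482 + 0*-2677 + 0*-3229 + -2*-4895 + 0*169 + -2*1923 = 462
Base-5 expansion of each c_i:
  c_1 = 587 = 2·5^0 + 2·5^1 + 3·5^2 + 4·5^3
  c_2 = 2846 = 1·5^0 + 4·5^1 + 3·5^2 + 2·5^3 + 4·5^4
  c_3 = 2715 = 0·5^0 + 3·5^1 + 3·5^2 + 1·5^3 + 4·5^4
  c_4 = 2677 = 2·5^0 + 0·5^1 + 2·5^2 + 1·5^3 + 4·5^4
  c_5 = 2972 = 2·5^0 + 4·5^1 + 3·5^2 + 3·5^3 + 4·5^4
  c_6 = 462 = 2·5^0 + 2·5^1 + 3·5^2 + 3·5^3
p-restricted factor λ_0 = (2, 1, 0, 2, 2, 2)
p-restricted factor λ_1 = (2, 4, 3, 0, 4, 2)
p-restricted factor λ_2 = (3, 3, 3, 2, 3, 3)
p-restricted factor λ_3 = (4, 2, 1, 1, 3, 3)
p-restricted factor λ_4 = (0, 4, 4, 4, 4, 0)

((2, 1, 0, 2, 2, 2), (2, 4, 3, 0, 4, 2), (3, 3, 3, 2, 3, 3), (4, 2, 1, 1, 3, 3), (0, 4, 4, 4, 4, 0))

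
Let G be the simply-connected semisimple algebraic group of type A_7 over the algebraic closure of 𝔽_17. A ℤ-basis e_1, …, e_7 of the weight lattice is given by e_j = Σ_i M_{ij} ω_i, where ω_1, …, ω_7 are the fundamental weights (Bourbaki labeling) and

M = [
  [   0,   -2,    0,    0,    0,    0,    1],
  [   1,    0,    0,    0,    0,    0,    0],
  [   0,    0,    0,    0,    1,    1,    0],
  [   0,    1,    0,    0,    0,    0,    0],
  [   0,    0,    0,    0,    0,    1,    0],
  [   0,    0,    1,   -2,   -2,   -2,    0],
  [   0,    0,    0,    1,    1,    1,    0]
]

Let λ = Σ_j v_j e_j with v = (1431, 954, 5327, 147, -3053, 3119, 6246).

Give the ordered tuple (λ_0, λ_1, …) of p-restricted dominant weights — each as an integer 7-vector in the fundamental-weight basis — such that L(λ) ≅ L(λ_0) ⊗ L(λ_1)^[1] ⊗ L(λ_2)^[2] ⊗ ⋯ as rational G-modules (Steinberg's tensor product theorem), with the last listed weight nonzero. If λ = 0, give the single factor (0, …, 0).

((3, 3, 15, 2, 8, 5, 9), (0, 16, 3, 5, 13, 16, 12), (15, 4, 0, 3, 10, 16, 0))

Converting to the ω-basis (c_i = row i of M dotted with v = (1431, 954, 5327, 147, -3053, 3119, 6246)):
  c_1 = 0*1431 + -2*954 + 0*5327 + 0*147 + 0*-3053 + 0*3119 + 1*6246 = 4338
  c_2 = 1*1431 + 0*954 + 0*5327 + 0*147 + 0*-3053 + 0*3119 + 0*6246 = 1431
  c_3 = 0*1431 + 0*954 + 0*5327 + 0*147 + 1*-3053 + 1*3119 + 0*6246 = 66
  c_4 = 0*1431 + 1*954 + 0*5327 + 0*147 + 0*-3053 + 0*3119 + 0*6246 = 954
  c_5 = 0*1431 + 0*954 + 0*5327 + 0*147 + 0*-3053 + 1*3119 + 0*6246 = 3119
  c_6 = 0*1431 + 0*954 + 1*5327 + -2*147 + -2*-3053 + -2*3119 + 0*6246 = 4901
  c_7 = 0*1431 + 0*954 + 0*5327 + 1*147 + 1*-3053 + 1*3119 + 0*6246 = 213
Writing each c_i in base p = 17:
  c_1 = 4338 = 3·17^0 + 0·17^1 + 15·17^2
  c_2 = 1431 = 3·17^0 + 16·17^1 + 4·17^2
  c_3 = 66 = 15·17^0 + 3·17^1
  c_4 = 954 = 2·17^0 + 5·17^1 + 3·17^2
  c_5 = 3119 = 8·17^0 + 13·17^1 + 10·17^2
  c_6 = 4901 = 5·17^0 + 16·17^1 + 16·17^2
  c_7 = 213 = 9·17^0 + 12·17^1
p-restricted factor λ_0 = (3, 3, 15, 2, 8, 5, 9)
p-restricted factor λ_1 = (0, 16, 3, 5, 13, 16, 12)
p-restricted factor λ_2 = (15, 4, 0, 3, 10, 16, 0)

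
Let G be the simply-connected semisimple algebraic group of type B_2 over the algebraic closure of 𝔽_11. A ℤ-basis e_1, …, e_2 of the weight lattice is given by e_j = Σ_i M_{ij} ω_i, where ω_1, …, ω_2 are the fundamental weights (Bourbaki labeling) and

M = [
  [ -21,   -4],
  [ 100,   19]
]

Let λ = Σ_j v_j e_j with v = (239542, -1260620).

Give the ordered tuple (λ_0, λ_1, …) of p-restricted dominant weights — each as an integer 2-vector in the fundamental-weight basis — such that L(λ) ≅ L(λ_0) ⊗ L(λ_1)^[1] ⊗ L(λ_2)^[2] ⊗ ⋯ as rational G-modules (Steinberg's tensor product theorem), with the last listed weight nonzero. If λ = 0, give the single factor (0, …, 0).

((9, 0), (10, 0), (0, 9), (9, 1))

ω-coordinates c = M·v, v = (239542, -1260620):
  c_1 = -21*239542 + -4*-1260620 = 12098
  c_2 = 100*239542 + 19*-1260620 = 2420
p = 11; digits c_i = Σ_j d_{ij}·11^j, 0 ≤ d_{ij} < 11:
  c_1 = 12098 = 9·11^0 + 10·11^1 + 0·11^2 + 9·11^3
  c_2 = 2420 = 0·11^0 + 0·11^1 + 9·11^2 + 1·11^3
Factor λ_0 = (9, 0)
Factor λ_1 = (10, 0)
Factor λ_2 = (0, 9)
Factor λ_3 = (9, 1)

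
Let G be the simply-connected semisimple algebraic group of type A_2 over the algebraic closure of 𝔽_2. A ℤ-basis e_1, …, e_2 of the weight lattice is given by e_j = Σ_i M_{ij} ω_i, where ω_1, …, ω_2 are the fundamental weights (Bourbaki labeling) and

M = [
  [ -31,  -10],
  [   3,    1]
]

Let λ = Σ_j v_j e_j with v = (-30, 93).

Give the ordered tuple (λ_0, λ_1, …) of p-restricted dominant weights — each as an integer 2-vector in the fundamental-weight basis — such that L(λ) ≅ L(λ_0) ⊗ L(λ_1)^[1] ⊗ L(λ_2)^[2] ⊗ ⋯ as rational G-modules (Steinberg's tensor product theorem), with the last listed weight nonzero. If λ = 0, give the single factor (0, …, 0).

((0, 1), (0, 1))

Change of basis e → ω: c = M·v where v = (-30, 93):
  c_1 = -31*-30 + -10*93 = 0
  c_2 = 3*-30 + 1*93 = 3
Expand coordinatewise in base 2:
  c_1 = 0
  c_2 = 3 = 1·2^0 + 1·2^1
λ_0 = (0, 1)
λ_1 = (0, 1)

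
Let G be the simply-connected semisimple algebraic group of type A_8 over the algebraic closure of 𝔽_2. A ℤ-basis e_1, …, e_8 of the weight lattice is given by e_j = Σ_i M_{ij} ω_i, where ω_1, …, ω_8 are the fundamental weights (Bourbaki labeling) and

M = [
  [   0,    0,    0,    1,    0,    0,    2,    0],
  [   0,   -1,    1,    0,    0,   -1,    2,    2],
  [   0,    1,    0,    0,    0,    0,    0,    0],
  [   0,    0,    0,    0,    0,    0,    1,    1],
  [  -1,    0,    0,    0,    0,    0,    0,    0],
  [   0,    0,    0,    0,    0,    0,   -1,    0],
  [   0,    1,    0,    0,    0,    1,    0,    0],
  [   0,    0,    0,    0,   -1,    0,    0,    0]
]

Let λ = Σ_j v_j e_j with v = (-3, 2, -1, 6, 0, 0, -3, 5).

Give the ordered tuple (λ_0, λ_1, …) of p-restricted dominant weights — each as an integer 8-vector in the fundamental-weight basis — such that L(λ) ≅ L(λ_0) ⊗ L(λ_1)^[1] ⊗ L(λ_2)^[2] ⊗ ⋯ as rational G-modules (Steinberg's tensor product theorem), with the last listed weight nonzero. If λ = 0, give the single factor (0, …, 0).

Converting to the ω-basis (c_i = row i of M dotted with v = (-3, 2, -1, 6, 0, 0, -3, 5)):
  c_1 = (0)·(-3) + (0)·(2) + (0)·(-1) + (1)·(6) + (0)·(0) + (0)·(0) + (2)·(-3) + (0)·(5) = 0
  c_2 = (0)·(-3) + (-1)·(2) + (1)·(-1) + (0)·(6) + (0)·(0) + (-1)·(0) + (2)·(-3) + (2)·(5) = 1
  c_3 = (0)·(-3) + (1)·(2) + (0)·(-1) + (0)·(6) + (0)·(0) + (0)·(0) + (0)·(-3) + (0)·(5) = 2
  c_4 = (0)·(-3) + (0)·(2) + (0)·(-1) + (0)·(6) + (0)·(0) + (0)·(0) + (1)·(-3) + (1)·(5) = 2
  c_5 = (-1)·(-3) + (0)·(2) + (0)·(-1) + (0)·(6) + (0)·(0) + (0)·(0) + (0)·(-3) + (0)·(5) = 3
  c_6 = (0)·(-3) + (0)·(2) + (0)·(-1) + (0)·(6) + (0)·(0) + (0)·(0) + (-1)·(-3) + (0)·(5) = 3
  c_7 = (0)·(-3) + (1)·(2) + (0)·(-1) + (0)·(6) + (0)·(0) + (1)·(0) + (0)·(-3) + (0)·(5) = 2
  c_8 = (0)·(-3) + (0)·(2) + (0)·(-1) + (0)·(6) + (-1)·(0) + (0)·(0) + (0)·(-3) + (0)·(5) = 0
Writing each c_i in base p = 2:
  c_1 = 0
  c_2 = 1 = 1·2^0
  c_3 = 2 = 0·2^0 + 1·2^1
  c_4 = 2 = 0·2^0 + 1·2^1
  c_5 = 3 = 1·2^0 + 1·2^1
  c_6 = 3 = 1·2^0 + 1·2^1
  c_7 = 2 = 0·2^0 + 1·2^1
  c_8 = 0
Factor λ_0 = (0, 1, 0, 0, 1, 1, 0, 0)
Factor λ_1 = (0, 0, 1, 1, 1, 1, 1, 0)

((0, 1, 0, 0, 1, 1, 0, 0), (0, 0, 1, 1, 1, 1, 1, 0))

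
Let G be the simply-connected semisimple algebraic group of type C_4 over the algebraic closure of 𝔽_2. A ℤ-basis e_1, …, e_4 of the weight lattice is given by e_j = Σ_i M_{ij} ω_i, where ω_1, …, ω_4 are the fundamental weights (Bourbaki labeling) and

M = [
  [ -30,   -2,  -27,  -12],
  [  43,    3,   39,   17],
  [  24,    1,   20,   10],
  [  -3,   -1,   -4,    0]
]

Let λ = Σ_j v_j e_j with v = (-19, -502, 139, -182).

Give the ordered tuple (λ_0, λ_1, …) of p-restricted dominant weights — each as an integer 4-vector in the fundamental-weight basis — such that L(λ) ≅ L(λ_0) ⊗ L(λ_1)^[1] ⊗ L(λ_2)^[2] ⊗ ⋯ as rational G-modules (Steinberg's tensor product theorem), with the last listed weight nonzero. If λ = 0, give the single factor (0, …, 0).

Converting to the ω-basis (c_i = row i of M dotted with v = (-19, -502, 139, -182)):
  c_1 = (-30)·(-19) + (-2)·(-502) + (-27)·(139) + (-12)·(-182) = 5
  c_2 = (43)·(-19) + (3)·(-502) + 39·139 + (17)·(-182) = 4
  c_3 = (24)·(-19) + (1)·(-502) + 20·139 + (10)·(-182) = 2
  c_4 = (-3)·(-19) + (-1)·(-502) + (-4)·(139) + (0)·(-182) = 3
Base-2 expansion of each c_i:
  c_1 = 5 = 1·2^0 + 0·2^1 + 1·2^2
  c_2 = 4 = 0·2^0 + 0·2^1 + 1·2^2
  c_3 = 2 = 0·2^0 + 1·2^1
  c_4 = 3 = 1·2^0 + 1·2^1
Factor λ_0 = (1, 0, 0, 1)
Factor λ_1 = (0, 0, 1, 1)
Factor λ_2 = (1, 1, 0, 0)

((1, 0, 0, 1), (0, 0, 1, 1), (1, 1, 0, 0))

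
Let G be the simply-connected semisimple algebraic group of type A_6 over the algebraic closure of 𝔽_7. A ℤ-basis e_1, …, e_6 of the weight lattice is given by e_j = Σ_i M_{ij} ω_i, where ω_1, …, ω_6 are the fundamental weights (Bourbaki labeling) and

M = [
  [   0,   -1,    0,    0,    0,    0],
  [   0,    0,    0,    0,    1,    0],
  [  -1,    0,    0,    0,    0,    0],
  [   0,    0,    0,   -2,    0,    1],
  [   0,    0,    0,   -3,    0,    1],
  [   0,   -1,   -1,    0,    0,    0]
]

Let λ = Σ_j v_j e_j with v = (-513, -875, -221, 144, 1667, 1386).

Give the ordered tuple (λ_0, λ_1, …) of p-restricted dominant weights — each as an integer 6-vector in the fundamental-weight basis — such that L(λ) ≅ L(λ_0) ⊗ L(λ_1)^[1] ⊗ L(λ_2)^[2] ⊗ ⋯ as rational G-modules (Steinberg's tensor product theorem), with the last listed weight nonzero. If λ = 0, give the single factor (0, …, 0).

Change of basis e → ω: c = M·v where v = (-513, -875, -221, 144, 1667, 1386):
  c_1 = (0)·(-513) + (-1)·(-875) + (0)·(-221) + (0)·(144) + (0)·(1667) + (0)·(1386) = 875
  c_2 = (0)·(-513) + (0)·(-875) + (0)·(-221) + (0)·(144) + (1)·(1667) + (0)·(1386) = 1667
  c_3 = (-1)·(-513) + (0)·(-875) + (0)·(-221) + (0)·(144) + (0)·(1667) + (0)·(1386) = 513
  c_4 = (0)·(-513) + (0)·(-875) + (0)·(-221) + (-2)·(144) + (0)·(1667) + (1)·(1386) = 1098
  c_5 = (0)·(-513) + (0)·(-875) + (0)·(-221) + (-3)·(144) + (0)·(1667) + (1)·(1386) = 954
  c_6 = (0)·(-513) + (-1)·(-875) + (-1)·(-221) + (0)·(144) + (0)·(1667) + (0)·(1386) = 1096
Expand coordinatewise in base 7:
  c_1 = 875 = 0·7^0 + 6·7^1 + 3·7^2 + 2·7^3
  c_2 = 1667 = 1·7^0 + 0·7^1 + 6·7^2 + 4·7^3
  c_3 = 513 = 2·7^0 + 3·7^1 + 3·7^2 + 1·7^3
  c_4 = 1098 = 6·7^0 + 2·7^1 + 1·7^2 + 3·7^3
  c_5 = 954 = 2·7^0 + 3·7^1 + 5·7^2 + 2·7^3
  c_6 = 1096 = 4·7^0 + 2·7^1 + 1·7^2 + 3·7^3
p-restricted factor λ_0 = (0, 1, 2, 6, 2, 4)
p-restricted factor λ_1 = (6, 0, 3, 2, 3, 2)
p-restricted factor λ_2 = (3, 6, 3, 1, 5, 1)
p-restricted factor λ_3 = (2, 4, 1, 3, 2, 3)

((0, 1, 2, 6, 2, 4), (6, 0, 3, 2, 3, 2), (3, 6, 3, 1, 5, 1), (2, 4, 1, 3, 2, 3))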